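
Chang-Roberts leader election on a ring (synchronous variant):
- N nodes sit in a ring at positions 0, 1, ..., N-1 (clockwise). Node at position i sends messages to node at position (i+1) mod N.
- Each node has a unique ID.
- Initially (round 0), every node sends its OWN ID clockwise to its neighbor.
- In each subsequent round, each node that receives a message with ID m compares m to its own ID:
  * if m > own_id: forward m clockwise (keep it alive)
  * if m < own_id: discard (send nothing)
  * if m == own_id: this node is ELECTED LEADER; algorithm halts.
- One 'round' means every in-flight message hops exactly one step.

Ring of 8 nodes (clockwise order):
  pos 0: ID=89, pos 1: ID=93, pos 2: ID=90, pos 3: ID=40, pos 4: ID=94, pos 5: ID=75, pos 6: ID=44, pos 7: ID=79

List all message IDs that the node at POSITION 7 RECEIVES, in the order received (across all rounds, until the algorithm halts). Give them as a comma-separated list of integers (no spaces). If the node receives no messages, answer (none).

Round 1: pos1(id93) recv 89: drop; pos2(id90) recv 93: fwd; pos3(id40) recv 90: fwd; pos4(id94) recv 40: drop; pos5(id75) recv 94: fwd; pos6(id44) recv 75: fwd; pos7(id79) recv 44: drop; pos0(id89) recv 79: drop
Round 2: pos3(id40) recv 93: fwd; pos4(id94) recv 90: drop; pos6(id44) recv 94: fwd; pos7(id79) recv 75: drop
Round 3: pos4(id94) recv 93: drop; pos7(id79) recv 94: fwd
Round 4: pos0(id89) recv 94: fwd
Round 5: pos1(id93) recv 94: fwd
Round 6: pos2(id90) recv 94: fwd
Round 7: pos3(id40) recv 94: fwd
Round 8: pos4(id94) recv 94: ELECTED

Answer: 44,75,94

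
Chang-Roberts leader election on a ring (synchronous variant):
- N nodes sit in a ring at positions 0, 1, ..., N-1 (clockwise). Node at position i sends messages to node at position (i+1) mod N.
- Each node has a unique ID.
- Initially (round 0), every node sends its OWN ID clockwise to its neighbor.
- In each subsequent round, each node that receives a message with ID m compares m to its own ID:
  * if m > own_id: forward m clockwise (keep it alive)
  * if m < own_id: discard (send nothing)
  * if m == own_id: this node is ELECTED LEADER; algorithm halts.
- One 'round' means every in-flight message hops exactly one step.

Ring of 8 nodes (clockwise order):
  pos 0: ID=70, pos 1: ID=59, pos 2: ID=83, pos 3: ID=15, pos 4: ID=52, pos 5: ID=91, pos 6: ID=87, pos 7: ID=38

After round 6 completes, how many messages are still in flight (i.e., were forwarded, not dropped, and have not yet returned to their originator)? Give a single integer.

Round 1: pos1(id59) recv 70: fwd; pos2(id83) recv 59: drop; pos3(id15) recv 83: fwd; pos4(id52) recv 15: drop; pos5(id91) recv 52: drop; pos6(id87) recv 91: fwd; pos7(id38) recv 87: fwd; pos0(id70) recv 38: drop
Round 2: pos2(id83) recv 70: drop; pos4(id52) recv 83: fwd; pos7(id38) recv 91: fwd; pos0(id70) recv 87: fwd
Round 3: pos5(id91) recv 83: drop; pos0(id70) recv 91: fwd; pos1(id59) recv 87: fwd
Round 4: pos1(id59) recv 91: fwd; pos2(id83) recv 87: fwd
Round 5: pos2(id83) recv 91: fwd; pos3(id15) recv 87: fwd
Round 6: pos3(id15) recv 91: fwd; pos4(id52) recv 87: fwd
After round 6: 2 messages still in flight

Answer: 2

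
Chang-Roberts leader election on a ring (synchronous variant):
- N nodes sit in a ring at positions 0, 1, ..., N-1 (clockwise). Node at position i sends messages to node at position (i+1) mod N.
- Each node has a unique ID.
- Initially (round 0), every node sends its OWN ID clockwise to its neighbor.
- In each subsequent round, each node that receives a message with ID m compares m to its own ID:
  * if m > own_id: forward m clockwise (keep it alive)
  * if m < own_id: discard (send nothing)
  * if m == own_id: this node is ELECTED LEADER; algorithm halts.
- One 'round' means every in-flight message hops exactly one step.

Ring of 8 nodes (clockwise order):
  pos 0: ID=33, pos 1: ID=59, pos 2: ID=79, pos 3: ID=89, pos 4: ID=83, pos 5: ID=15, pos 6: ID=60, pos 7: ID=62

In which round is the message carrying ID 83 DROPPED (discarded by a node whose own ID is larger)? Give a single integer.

Answer: 7

Derivation:
Round 1: pos1(id59) recv 33: drop; pos2(id79) recv 59: drop; pos3(id89) recv 79: drop; pos4(id83) recv 89: fwd; pos5(id15) recv 83: fwd; pos6(id60) recv 15: drop; pos7(id62) recv 60: drop; pos0(id33) recv 62: fwd
Round 2: pos5(id15) recv 89: fwd; pos6(id60) recv 83: fwd; pos1(id59) recv 62: fwd
Round 3: pos6(id60) recv 89: fwd; pos7(id62) recv 83: fwd; pos2(id79) recv 62: drop
Round 4: pos7(id62) recv 89: fwd; pos0(id33) recv 83: fwd
Round 5: pos0(id33) recv 89: fwd; pos1(id59) recv 83: fwd
Round 6: pos1(id59) recv 89: fwd; pos2(id79) recv 83: fwd
Round 7: pos2(id79) recv 89: fwd; pos3(id89) recv 83: drop
Round 8: pos3(id89) recv 89: ELECTED
Message ID 83 originates at pos 4; dropped at pos 3 in round 7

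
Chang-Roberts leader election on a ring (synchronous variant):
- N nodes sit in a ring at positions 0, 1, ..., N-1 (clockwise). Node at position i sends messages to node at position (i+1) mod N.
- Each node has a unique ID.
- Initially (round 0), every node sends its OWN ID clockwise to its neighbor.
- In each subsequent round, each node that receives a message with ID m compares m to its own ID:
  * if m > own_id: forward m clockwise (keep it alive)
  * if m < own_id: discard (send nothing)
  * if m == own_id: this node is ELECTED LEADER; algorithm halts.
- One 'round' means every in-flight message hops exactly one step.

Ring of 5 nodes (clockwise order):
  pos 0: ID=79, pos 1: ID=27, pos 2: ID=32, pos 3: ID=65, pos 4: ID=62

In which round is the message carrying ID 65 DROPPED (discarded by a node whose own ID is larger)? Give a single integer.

Answer: 2

Derivation:
Round 1: pos1(id27) recv 79: fwd; pos2(id32) recv 27: drop; pos3(id65) recv 32: drop; pos4(id62) recv 65: fwd; pos0(id79) recv 62: drop
Round 2: pos2(id32) recv 79: fwd; pos0(id79) recv 65: drop
Round 3: pos3(id65) recv 79: fwd
Round 4: pos4(id62) recv 79: fwd
Round 5: pos0(id79) recv 79: ELECTED
Message ID 65 originates at pos 3; dropped at pos 0 in round 2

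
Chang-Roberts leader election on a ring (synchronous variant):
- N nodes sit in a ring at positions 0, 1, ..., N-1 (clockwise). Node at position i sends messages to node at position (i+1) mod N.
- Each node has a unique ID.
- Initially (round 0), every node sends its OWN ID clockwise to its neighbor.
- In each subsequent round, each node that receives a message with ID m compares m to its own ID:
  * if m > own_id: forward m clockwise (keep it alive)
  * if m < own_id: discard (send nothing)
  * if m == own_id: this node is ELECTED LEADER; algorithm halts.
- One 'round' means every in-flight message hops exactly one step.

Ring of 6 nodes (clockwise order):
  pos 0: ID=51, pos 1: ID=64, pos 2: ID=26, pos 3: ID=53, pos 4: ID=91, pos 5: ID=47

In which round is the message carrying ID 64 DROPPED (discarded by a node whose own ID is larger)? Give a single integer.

Round 1: pos1(id64) recv 51: drop; pos2(id26) recv 64: fwd; pos3(id53) recv 26: drop; pos4(id91) recv 53: drop; pos5(id47) recv 91: fwd; pos0(id51) recv 47: drop
Round 2: pos3(id53) recv 64: fwd; pos0(id51) recv 91: fwd
Round 3: pos4(id91) recv 64: drop; pos1(id64) recv 91: fwd
Round 4: pos2(id26) recv 91: fwd
Round 5: pos3(id53) recv 91: fwd
Round 6: pos4(id91) recv 91: ELECTED
Message ID 64 originates at pos 1; dropped at pos 4 in round 3

Answer: 3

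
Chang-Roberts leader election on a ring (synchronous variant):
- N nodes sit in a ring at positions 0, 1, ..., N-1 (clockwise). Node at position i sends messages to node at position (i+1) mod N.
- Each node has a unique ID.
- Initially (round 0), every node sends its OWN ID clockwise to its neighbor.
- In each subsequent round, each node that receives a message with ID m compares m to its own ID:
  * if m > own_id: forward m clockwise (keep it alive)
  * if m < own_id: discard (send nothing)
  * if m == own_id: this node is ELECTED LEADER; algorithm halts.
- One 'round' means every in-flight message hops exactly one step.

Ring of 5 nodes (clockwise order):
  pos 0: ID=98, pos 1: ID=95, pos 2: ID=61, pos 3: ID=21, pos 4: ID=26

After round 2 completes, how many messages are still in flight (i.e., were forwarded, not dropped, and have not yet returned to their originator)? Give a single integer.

Answer: 3

Derivation:
Round 1: pos1(id95) recv 98: fwd; pos2(id61) recv 95: fwd; pos3(id21) recv 61: fwd; pos4(id26) recv 21: drop; pos0(id98) recv 26: drop
Round 2: pos2(id61) recv 98: fwd; pos3(id21) recv 95: fwd; pos4(id26) recv 61: fwd
After round 2: 3 messages still in flight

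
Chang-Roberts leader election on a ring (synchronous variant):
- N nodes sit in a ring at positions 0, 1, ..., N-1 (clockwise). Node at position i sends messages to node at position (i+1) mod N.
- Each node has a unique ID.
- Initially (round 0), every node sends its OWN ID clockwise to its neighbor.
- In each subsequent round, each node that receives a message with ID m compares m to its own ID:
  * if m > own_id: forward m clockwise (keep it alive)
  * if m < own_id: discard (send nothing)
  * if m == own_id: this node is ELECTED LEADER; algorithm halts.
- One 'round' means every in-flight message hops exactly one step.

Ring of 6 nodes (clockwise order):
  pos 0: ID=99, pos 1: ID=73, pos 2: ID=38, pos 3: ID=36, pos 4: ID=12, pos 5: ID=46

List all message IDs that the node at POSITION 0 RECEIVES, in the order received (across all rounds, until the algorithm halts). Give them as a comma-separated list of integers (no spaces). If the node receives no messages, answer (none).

Answer: 46,73,99

Derivation:
Round 1: pos1(id73) recv 99: fwd; pos2(id38) recv 73: fwd; pos3(id36) recv 38: fwd; pos4(id12) recv 36: fwd; pos5(id46) recv 12: drop; pos0(id99) recv 46: drop
Round 2: pos2(id38) recv 99: fwd; pos3(id36) recv 73: fwd; pos4(id12) recv 38: fwd; pos5(id46) recv 36: drop
Round 3: pos3(id36) recv 99: fwd; pos4(id12) recv 73: fwd; pos5(id46) recv 38: drop
Round 4: pos4(id12) recv 99: fwd; pos5(id46) recv 73: fwd
Round 5: pos5(id46) recv 99: fwd; pos0(id99) recv 73: drop
Round 6: pos0(id99) recv 99: ELECTED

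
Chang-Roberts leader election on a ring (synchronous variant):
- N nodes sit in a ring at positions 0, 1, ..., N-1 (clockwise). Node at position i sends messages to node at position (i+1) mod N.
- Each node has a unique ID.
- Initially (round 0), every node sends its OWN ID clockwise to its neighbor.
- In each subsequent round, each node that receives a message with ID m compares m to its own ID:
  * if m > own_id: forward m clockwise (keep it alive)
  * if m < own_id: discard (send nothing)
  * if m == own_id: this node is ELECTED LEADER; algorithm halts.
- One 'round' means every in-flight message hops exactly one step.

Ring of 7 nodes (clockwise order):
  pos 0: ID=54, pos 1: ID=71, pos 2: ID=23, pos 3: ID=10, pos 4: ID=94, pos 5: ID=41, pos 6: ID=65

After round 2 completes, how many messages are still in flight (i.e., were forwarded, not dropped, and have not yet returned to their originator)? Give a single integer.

Round 1: pos1(id71) recv 54: drop; pos2(id23) recv 71: fwd; pos3(id10) recv 23: fwd; pos4(id94) recv 10: drop; pos5(id41) recv 94: fwd; pos6(id65) recv 41: drop; pos0(id54) recv 65: fwd
Round 2: pos3(id10) recv 71: fwd; pos4(id94) recv 23: drop; pos6(id65) recv 94: fwd; pos1(id71) recv 65: drop
After round 2: 2 messages still in flight

Answer: 2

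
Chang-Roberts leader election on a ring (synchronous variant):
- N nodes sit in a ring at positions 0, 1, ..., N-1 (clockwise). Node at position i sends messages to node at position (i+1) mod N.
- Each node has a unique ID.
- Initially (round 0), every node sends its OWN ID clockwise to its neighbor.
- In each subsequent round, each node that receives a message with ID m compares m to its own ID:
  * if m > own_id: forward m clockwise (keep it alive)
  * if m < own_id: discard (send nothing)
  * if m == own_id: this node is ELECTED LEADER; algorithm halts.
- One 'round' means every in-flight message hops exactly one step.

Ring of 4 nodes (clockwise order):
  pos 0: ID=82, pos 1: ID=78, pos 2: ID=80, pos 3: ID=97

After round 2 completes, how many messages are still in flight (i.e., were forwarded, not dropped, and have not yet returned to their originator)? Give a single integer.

Answer: 2

Derivation:
Round 1: pos1(id78) recv 82: fwd; pos2(id80) recv 78: drop; pos3(id97) recv 80: drop; pos0(id82) recv 97: fwd
Round 2: pos2(id80) recv 82: fwd; pos1(id78) recv 97: fwd
After round 2: 2 messages still in flight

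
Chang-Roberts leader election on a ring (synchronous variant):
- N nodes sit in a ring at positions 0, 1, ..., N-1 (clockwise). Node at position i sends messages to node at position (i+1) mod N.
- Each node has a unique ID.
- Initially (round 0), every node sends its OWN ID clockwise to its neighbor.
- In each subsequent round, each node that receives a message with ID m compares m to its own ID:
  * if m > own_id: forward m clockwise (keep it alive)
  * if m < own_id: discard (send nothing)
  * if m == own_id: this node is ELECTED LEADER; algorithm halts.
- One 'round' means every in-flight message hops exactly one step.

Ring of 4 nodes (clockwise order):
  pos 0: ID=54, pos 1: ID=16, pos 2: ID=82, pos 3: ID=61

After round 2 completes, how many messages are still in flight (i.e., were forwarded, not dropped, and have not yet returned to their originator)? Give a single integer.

Round 1: pos1(id16) recv 54: fwd; pos2(id82) recv 16: drop; pos3(id61) recv 82: fwd; pos0(id54) recv 61: fwd
Round 2: pos2(id82) recv 54: drop; pos0(id54) recv 82: fwd; pos1(id16) recv 61: fwd
After round 2: 2 messages still in flight

Answer: 2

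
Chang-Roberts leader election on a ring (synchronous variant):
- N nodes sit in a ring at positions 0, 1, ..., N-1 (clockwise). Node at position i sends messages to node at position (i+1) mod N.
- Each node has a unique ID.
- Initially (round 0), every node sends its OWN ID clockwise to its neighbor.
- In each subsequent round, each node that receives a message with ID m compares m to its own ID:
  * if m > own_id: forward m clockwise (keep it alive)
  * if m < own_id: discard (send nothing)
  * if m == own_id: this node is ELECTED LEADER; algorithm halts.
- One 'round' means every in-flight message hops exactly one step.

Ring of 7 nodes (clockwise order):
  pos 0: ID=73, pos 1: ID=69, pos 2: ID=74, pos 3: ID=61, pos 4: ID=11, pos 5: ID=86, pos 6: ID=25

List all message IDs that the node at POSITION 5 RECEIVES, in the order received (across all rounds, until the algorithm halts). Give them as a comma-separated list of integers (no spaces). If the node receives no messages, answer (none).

Answer: 11,61,74,86

Derivation:
Round 1: pos1(id69) recv 73: fwd; pos2(id74) recv 69: drop; pos3(id61) recv 74: fwd; pos4(id11) recv 61: fwd; pos5(id86) recv 11: drop; pos6(id25) recv 86: fwd; pos0(id73) recv 25: drop
Round 2: pos2(id74) recv 73: drop; pos4(id11) recv 74: fwd; pos5(id86) recv 61: drop; pos0(id73) recv 86: fwd
Round 3: pos5(id86) recv 74: drop; pos1(id69) recv 86: fwd
Round 4: pos2(id74) recv 86: fwd
Round 5: pos3(id61) recv 86: fwd
Round 6: pos4(id11) recv 86: fwd
Round 7: pos5(id86) recv 86: ELECTED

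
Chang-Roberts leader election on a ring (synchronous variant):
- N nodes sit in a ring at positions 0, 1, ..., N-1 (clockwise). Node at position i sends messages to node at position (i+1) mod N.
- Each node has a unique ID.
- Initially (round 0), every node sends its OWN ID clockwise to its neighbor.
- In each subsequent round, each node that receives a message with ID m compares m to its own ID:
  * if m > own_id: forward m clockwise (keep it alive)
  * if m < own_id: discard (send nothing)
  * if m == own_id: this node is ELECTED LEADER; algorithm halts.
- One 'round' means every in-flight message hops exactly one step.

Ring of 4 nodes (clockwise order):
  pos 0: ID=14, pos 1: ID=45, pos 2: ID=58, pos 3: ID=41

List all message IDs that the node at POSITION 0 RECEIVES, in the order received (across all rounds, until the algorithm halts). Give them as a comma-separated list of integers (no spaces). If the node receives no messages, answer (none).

Answer: 41,58

Derivation:
Round 1: pos1(id45) recv 14: drop; pos2(id58) recv 45: drop; pos3(id41) recv 58: fwd; pos0(id14) recv 41: fwd
Round 2: pos0(id14) recv 58: fwd; pos1(id45) recv 41: drop
Round 3: pos1(id45) recv 58: fwd
Round 4: pos2(id58) recv 58: ELECTED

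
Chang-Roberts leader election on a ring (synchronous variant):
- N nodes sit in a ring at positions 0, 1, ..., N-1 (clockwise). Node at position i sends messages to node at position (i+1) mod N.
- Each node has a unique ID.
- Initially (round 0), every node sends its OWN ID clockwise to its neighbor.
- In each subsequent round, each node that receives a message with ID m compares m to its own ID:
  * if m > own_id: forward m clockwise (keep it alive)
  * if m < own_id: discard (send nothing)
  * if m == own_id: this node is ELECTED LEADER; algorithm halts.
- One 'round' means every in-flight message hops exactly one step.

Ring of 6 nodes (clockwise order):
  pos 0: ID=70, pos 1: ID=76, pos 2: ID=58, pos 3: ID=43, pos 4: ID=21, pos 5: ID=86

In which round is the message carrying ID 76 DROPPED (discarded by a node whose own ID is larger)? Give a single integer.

Round 1: pos1(id76) recv 70: drop; pos2(id58) recv 76: fwd; pos3(id43) recv 58: fwd; pos4(id21) recv 43: fwd; pos5(id86) recv 21: drop; pos0(id70) recv 86: fwd
Round 2: pos3(id43) recv 76: fwd; pos4(id21) recv 58: fwd; pos5(id86) recv 43: drop; pos1(id76) recv 86: fwd
Round 3: pos4(id21) recv 76: fwd; pos5(id86) recv 58: drop; pos2(id58) recv 86: fwd
Round 4: pos5(id86) recv 76: drop; pos3(id43) recv 86: fwd
Round 5: pos4(id21) recv 86: fwd
Round 6: pos5(id86) recv 86: ELECTED
Message ID 76 originates at pos 1; dropped at pos 5 in round 4

Answer: 4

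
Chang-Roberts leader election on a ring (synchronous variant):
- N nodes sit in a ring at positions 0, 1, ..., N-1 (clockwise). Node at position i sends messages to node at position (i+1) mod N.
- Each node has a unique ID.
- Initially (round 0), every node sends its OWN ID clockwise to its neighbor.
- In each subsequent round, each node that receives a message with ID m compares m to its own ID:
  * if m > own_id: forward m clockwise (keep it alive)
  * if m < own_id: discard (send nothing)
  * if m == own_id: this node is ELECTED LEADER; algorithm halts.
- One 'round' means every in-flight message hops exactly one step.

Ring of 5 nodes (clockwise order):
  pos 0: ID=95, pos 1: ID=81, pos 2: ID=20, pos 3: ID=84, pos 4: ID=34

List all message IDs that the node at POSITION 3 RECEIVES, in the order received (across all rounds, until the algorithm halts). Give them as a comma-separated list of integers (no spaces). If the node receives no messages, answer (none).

Answer: 20,81,95

Derivation:
Round 1: pos1(id81) recv 95: fwd; pos2(id20) recv 81: fwd; pos3(id84) recv 20: drop; pos4(id34) recv 84: fwd; pos0(id95) recv 34: drop
Round 2: pos2(id20) recv 95: fwd; pos3(id84) recv 81: drop; pos0(id95) recv 84: drop
Round 3: pos3(id84) recv 95: fwd
Round 4: pos4(id34) recv 95: fwd
Round 5: pos0(id95) recv 95: ELECTED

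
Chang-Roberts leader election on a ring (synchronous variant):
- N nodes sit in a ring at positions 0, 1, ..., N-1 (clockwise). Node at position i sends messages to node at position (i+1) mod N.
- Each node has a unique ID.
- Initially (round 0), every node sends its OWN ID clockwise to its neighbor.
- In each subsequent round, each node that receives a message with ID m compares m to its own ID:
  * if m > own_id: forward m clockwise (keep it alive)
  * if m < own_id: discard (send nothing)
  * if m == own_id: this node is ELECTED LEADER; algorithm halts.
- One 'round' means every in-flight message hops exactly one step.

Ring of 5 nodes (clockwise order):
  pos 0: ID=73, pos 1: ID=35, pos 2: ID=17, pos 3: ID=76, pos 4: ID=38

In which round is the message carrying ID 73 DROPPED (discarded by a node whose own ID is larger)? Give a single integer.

Answer: 3

Derivation:
Round 1: pos1(id35) recv 73: fwd; pos2(id17) recv 35: fwd; pos3(id76) recv 17: drop; pos4(id38) recv 76: fwd; pos0(id73) recv 38: drop
Round 2: pos2(id17) recv 73: fwd; pos3(id76) recv 35: drop; pos0(id73) recv 76: fwd
Round 3: pos3(id76) recv 73: drop; pos1(id35) recv 76: fwd
Round 4: pos2(id17) recv 76: fwd
Round 5: pos3(id76) recv 76: ELECTED
Message ID 73 originates at pos 0; dropped at pos 3 in round 3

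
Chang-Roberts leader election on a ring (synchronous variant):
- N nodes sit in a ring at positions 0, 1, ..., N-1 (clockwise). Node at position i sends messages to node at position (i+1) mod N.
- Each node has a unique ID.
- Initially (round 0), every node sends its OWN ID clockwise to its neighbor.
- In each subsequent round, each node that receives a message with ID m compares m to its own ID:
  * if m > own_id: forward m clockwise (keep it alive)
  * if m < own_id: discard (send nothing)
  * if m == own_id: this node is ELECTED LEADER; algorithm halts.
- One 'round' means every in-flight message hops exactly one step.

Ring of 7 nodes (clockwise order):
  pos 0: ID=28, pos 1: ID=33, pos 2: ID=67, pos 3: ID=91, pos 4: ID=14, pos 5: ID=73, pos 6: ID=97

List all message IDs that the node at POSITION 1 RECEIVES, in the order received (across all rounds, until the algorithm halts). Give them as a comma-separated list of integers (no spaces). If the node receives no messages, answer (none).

Round 1: pos1(id33) recv 28: drop; pos2(id67) recv 33: drop; pos3(id91) recv 67: drop; pos4(id14) recv 91: fwd; pos5(id73) recv 14: drop; pos6(id97) recv 73: drop; pos0(id28) recv 97: fwd
Round 2: pos5(id73) recv 91: fwd; pos1(id33) recv 97: fwd
Round 3: pos6(id97) recv 91: drop; pos2(id67) recv 97: fwd
Round 4: pos3(id91) recv 97: fwd
Round 5: pos4(id14) recv 97: fwd
Round 6: pos5(id73) recv 97: fwd
Round 7: pos6(id97) recv 97: ELECTED

Answer: 28,97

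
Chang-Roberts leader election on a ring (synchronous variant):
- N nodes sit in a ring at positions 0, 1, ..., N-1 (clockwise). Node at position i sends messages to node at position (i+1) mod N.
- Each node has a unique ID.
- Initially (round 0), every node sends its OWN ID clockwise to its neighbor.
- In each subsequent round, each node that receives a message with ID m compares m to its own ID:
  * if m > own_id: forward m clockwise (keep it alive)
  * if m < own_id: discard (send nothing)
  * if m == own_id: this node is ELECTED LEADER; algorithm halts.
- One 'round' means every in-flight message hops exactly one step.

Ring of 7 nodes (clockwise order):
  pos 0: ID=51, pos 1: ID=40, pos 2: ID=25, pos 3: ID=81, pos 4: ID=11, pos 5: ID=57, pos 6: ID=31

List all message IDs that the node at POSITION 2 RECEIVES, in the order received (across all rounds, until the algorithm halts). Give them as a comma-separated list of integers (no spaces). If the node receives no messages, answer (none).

Round 1: pos1(id40) recv 51: fwd; pos2(id25) recv 40: fwd; pos3(id81) recv 25: drop; pos4(id11) recv 81: fwd; pos5(id57) recv 11: drop; pos6(id31) recv 57: fwd; pos0(id51) recv 31: drop
Round 2: pos2(id25) recv 51: fwd; pos3(id81) recv 40: drop; pos5(id57) recv 81: fwd; pos0(id51) recv 57: fwd
Round 3: pos3(id81) recv 51: drop; pos6(id31) recv 81: fwd; pos1(id40) recv 57: fwd
Round 4: pos0(id51) recv 81: fwd; pos2(id25) recv 57: fwd
Round 5: pos1(id40) recv 81: fwd; pos3(id81) recv 57: drop
Round 6: pos2(id25) recv 81: fwd
Round 7: pos3(id81) recv 81: ELECTED

Answer: 40,51,57,81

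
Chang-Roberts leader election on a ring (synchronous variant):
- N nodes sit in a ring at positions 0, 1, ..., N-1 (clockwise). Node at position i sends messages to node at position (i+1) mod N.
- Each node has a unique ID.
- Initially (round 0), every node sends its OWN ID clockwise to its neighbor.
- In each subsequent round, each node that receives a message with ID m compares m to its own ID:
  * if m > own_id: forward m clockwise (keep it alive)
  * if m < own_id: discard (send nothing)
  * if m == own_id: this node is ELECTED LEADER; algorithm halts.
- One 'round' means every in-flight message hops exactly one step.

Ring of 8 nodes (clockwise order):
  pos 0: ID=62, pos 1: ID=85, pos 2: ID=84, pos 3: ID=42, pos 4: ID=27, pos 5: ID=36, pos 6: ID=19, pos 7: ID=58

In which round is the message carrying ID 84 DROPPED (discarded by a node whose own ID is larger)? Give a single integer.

Round 1: pos1(id85) recv 62: drop; pos2(id84) recv 85: fwd; pos3(id42) recv 84: fwd; pos4(id27) recv 42: fwd; pos5(id36) recv 27: drop; pos6(id19) recv 36: fwd; pos7(id58) recv 19: drop; pos0(id62) recv 58: drop
Round 2: pos3(id42) recv 85: fwd; pos4(id27) recv 84: fwd; pos5(id36) recv 42: fwd; pos7(id58) recv 36: drop
Round 3: pos4(id27) recv 85: fwd; pos5(id36) recv 84: fwd; pos6(id19) recv 42: fwd
Round 4: pos5(id36) recv 85: fwd; pos6(id19) recv 84: fwd; pos7(id58) recv 42: drop
Round 5: pos6(id19) recv 85: fwd; pos7(id58) recv 84: fwd
Round 6: pos7(id58) recv 85: fwd; pos0(id62) recv 84: fwd
Round 7: pos0(id62) recv 85: fwd; pos1(id85) recv 84: drop
Round 8: pos1(id85) recv 85: ELECTED
Message ID 84 originates at pos 2; dropped at pos 1 in round 7

Answer: 7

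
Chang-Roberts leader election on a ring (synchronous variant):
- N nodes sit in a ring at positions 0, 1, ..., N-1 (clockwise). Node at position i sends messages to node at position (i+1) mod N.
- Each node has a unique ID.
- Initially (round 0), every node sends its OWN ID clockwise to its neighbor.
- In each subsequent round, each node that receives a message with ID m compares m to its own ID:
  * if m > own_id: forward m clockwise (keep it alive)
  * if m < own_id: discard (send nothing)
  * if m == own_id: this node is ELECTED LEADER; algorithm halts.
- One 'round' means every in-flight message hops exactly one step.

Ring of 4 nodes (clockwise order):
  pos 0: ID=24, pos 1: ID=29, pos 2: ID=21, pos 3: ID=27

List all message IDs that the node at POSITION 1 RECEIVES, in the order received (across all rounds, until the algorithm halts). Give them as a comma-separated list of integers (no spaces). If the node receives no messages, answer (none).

Round 1: pos1(id29) recv 24: drop; pos2(id21) recv 29: fwd; pos3(id27) recv 21: drop; pos0(id24) recv 27: fwd
Round 2: pos3(id27) recv 29: fwd; pos1(id29) recv 27: drop
Round 3: pos0(id24) recv 29: fwd
Round 4: pos1(id29) recv 29: ELECTED

Answer: 24,27,29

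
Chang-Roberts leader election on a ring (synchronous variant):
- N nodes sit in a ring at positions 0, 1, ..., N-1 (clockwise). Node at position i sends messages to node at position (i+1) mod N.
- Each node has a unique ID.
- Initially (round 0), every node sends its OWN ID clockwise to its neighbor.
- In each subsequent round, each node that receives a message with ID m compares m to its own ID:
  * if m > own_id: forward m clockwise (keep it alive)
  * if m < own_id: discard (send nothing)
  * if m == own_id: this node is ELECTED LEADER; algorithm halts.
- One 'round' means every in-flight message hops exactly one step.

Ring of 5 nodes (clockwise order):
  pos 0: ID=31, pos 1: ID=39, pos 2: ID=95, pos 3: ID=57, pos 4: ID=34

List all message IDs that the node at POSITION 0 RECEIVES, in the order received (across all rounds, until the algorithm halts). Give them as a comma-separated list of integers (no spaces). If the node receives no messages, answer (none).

Round 1: pos1(id39) recv 31: drop; pos2(id95) recv 39: drop; pos3(id57) recv 95: fwd; pos4(id34) recv 57: fwd; pos0(id31) recv 34: fwd
Round 2: pos4(id34) recv 95: fwd; pos0(id31) recv 57: fwd; pos1(id39) recv 34: drop
Round 3: pos0(id31) recv 95: fwd; pos1(id39) recv 57: fwd
Round 4: pos1(id39) recv 95: fwd; pos2(id95) recv 57: drop
Round 5: pos2(id95) recv 95: ELECTED

Answer: 34,57,95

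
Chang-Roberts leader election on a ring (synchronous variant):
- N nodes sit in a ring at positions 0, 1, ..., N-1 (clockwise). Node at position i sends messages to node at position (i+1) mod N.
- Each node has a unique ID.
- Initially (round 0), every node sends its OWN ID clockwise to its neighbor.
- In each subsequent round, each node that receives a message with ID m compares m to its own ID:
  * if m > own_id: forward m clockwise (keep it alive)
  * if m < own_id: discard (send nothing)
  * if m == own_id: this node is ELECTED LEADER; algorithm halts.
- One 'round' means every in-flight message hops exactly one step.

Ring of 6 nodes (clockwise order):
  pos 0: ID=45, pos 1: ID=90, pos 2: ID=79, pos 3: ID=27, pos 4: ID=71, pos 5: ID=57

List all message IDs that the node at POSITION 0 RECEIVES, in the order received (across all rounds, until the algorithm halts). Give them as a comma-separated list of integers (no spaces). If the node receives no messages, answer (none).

Answer: 57,71,79,90

Derivation:
Round 1: pos1(id90) recv 45: drop; pos2(id79) recv 90: fwd; pos3(id27) recv 79: fwd; pos4(id71) recv 27: drop; pos5(id57) recv 71: fwd; pos0(id45) recv 57: fwd
Round 2: pos3(id27) recv 90: fwd; pos4(id71) recv 79: fwd; pos0(id45) recv 71: fwd; pos1(id90) recv 57: drop
Round 3: pos4(id71) recv 90: fwd; pos5(id57) recv 79: fwd; pos1(id90) recv 71: drop
Round 4: pos5(id57) recv 90: fwd; pos0(id45) recv 79: fwd
Round 5: pos0(id45) recv 90: fwd; pos1(id90) recv 79: drop
Round 6: pos1(id90) recv 90: ELECTED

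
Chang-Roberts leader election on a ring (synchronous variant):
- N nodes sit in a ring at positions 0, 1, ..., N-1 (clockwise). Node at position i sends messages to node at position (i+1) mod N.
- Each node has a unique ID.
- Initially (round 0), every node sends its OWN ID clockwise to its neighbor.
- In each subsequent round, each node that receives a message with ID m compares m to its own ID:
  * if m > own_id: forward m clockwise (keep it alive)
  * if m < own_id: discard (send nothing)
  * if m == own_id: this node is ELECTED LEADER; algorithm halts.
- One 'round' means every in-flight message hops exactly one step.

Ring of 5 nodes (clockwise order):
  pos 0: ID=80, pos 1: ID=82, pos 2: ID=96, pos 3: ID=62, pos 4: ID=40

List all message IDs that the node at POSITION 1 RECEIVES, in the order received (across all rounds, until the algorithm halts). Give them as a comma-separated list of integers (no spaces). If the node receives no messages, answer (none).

Answer: 80,96

Derivation:
Round 1: pos1(id82) recv 80: drop; pos2(id96) recv 82: drop; pos3(id62) recv 96: fwd; pos4(id40) recv 62: fwd; pos0(id80) recv 40: drop
Round 2: pos4(id40) recv 96: fwd; pos0(id80) recv 62: drop
Round 3: pos0(id80) recv 96: fwd
Round 4: pos1(id82) recv 96: fwd
Round 5: pos2(id96) recv 96: ELECTED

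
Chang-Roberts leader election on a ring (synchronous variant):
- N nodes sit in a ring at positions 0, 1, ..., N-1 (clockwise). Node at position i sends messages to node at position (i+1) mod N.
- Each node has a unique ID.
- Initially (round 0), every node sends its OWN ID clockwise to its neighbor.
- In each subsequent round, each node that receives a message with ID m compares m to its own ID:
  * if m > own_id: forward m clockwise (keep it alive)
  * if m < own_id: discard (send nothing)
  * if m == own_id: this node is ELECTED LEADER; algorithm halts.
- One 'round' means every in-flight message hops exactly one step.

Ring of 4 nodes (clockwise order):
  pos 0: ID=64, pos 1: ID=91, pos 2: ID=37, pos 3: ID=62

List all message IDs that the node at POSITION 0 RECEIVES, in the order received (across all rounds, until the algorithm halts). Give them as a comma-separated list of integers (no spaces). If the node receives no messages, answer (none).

Round 1: pos1(id91) recv 64: drop; pos2(id37) recv 91: fwd; pos3(id62) recv 37: drop; pos0(id64) recv 62: drop
Round 2: pos3(id62) recv 91: fwd
Round 3: pos0(id64) recv 91: fwd
Round 4: pos1(id91) recv 91: ELECTED

Answer: 62,91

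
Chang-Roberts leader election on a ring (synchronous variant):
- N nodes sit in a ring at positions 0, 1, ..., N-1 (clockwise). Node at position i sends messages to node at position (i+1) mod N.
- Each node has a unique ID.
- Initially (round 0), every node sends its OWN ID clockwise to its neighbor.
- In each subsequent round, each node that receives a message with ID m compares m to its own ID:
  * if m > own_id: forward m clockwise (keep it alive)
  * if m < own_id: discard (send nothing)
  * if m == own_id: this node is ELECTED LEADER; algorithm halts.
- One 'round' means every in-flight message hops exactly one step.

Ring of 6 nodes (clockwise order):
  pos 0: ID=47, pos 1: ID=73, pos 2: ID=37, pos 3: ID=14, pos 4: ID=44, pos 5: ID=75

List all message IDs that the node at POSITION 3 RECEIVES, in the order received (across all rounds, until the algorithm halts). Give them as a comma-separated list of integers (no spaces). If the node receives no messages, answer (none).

Answer: 37,73,75

Derivation:
Round 1: pos1(id73) recv 47: drop; pos2(id37) recv 73: fwd; pos3(id14) recv 37: fwd; pos4(id44) recv 14: drop; pos5(id75) recv 44: drop; pos0(id47) recv 75: fwd
Round 2: pos3(id14) recv 73: fwd; pos4(id44) recv 37: drop; pos1(id73) recv 75: fwd
Round 3: pos4(id44) recv 73: fwd; pos2(id37) recv 75: fwd
Round 4: pos5(id75) recv 73: drop; pos3(id14) recv 75: fwd
Round 5: pos4(id44) recv 75: fwd
Round 6: pos5(id75) recv 75: ELECTED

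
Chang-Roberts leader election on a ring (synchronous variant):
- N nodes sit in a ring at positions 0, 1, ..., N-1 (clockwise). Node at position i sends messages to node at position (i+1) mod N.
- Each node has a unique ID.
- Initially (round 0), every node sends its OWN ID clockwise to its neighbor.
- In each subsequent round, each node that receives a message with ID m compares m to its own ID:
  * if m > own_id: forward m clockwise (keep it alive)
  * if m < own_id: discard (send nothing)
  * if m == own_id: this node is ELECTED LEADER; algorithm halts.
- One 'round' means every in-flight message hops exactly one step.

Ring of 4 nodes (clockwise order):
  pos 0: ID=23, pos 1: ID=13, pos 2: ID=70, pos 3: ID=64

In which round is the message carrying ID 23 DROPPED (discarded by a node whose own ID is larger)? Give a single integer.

Answer: 2

Derivation:
Round 1: pos1(id13) recv 23: fwd; pos2(id70) recv 13: drop; pos3(id64) recv 70: fwd; pos0(id23) recv 64: fwd
Round 2: pos2(id70) recv 23: drop; pos0(id23) recv 70: fwd; pos1(id13) recv 64: fwd
Round 3: pos1(id13) recv 70: fwd; pos2(id70) recv 64: drop
Round 4: pos2(id70) recv 70: ELECTED
Message ID 23 originates at pos 0; dropped at pos 2 in round 2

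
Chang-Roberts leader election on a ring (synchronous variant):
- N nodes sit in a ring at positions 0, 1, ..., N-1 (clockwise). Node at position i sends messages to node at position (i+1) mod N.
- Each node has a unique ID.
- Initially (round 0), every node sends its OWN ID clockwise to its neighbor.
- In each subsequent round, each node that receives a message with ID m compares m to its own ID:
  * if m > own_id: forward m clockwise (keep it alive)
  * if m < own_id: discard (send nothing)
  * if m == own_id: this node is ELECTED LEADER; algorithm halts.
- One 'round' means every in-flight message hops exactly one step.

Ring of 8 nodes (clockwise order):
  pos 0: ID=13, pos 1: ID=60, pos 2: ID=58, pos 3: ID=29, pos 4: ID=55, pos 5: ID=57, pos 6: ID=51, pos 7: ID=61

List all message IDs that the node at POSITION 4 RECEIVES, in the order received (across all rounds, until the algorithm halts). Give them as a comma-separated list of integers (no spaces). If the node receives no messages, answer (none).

Answer: 29,58,60,61

Derivation:
Round 1: pos1(id60) recv 13: drop; pos2(id58) recv 60: fwd; pos3(id29) recv 58: fwd; pos4(id55) recv 29: drop; pos5(id57) recv 55: drop; pos6(id51) recv 57: fwd; pos7(id61) recv 51: drop; pos0(id13) recv 61: fwd
Round 2: pos3(id29) recv 60: fwd; pos4(id55) recv 58: fwd; pos7(id61) recv 57: drop; pos1(id60) recv 61: fwd
Round 3: pos4(id55) recv 60: fwd; pos5(id57) recv 58: fwd; pos2(id58) recv 61: fwd
Round 4: pos5(id57) recv 60: fwd; pos6(id51) recv 58: fwd; pos3(id29) recv 61: fwd
Round 5: pos6(id51) recv 60: fwd; pos7(id61) recv 58: drop; pos4(id55) recv 61: fwd
Round 6: pos7(id61) recv 60: drop; pos5(id57) recv 61: fwd
Round 7: pos6(id51) recv 61: fwd
Round 8: pos7(id61) recv 61: ELECTED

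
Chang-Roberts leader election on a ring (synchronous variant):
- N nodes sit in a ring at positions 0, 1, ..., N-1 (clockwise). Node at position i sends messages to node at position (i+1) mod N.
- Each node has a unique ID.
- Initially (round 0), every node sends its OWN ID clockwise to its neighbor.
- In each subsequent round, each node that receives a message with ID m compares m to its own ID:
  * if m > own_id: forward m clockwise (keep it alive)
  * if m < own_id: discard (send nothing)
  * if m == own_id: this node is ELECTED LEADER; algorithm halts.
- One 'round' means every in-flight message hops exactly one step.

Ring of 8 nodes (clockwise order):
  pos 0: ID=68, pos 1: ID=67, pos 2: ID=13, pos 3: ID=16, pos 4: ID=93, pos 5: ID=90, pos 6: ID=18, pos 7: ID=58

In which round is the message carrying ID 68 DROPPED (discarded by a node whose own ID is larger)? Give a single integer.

Answer: 4

Derivation:
Round 1: pos1(id67) recv 68: fwd; pos2(id13) recv 67: fwd; pos3(id16) recv 13: drop; pos4(id93) recv 16: drop; pos5(id90) recv 93: fwd; pos6(id18) recv 90: fwd; pos7(id58) recv 18: drop; pos0(id68) recv 58: drop
Round 2: pos2(id13) recv 68: fwd; pos3(id16) recv 67: fwd; pos6(id18) recv 93: fwd; pos7(id58) recv 90: fwd
Round 3: pos3(id16) recv 68: fwd; pos4(id93) recv 67: drop; pos7(id58) recv 93: fwd; pos0(id68) recv 90: fwd
Round 4: pos4(id93) recv 68: drop; pos0(id68) recv 93: fwd; pos1(id67) recv 90: fwd
Round 5: pos1(id67) recv 93: fwd; pos2(id13) recv 90: fwd
Round 6: pos2(id13) recv 93: fwd; pos3(id16) recv 90: fwd
Round 7: pos3(id16) recv 93: fwd; pos4(id93) recv 90: drop
Round 8: pos4(id93) recv 93: ELECTED
Message ID 68 originates at pos 0; dropped at pos 4 in round 4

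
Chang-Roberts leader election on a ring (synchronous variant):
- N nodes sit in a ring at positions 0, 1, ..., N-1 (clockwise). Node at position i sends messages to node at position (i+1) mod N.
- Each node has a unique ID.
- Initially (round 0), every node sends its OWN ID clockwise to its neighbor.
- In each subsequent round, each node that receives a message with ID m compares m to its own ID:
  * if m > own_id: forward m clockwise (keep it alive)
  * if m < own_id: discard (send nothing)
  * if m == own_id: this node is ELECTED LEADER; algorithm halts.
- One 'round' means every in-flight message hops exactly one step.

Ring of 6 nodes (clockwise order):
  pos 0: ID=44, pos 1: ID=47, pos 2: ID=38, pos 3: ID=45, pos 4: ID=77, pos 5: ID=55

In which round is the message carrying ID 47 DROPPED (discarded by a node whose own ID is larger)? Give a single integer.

Round 1: pos1(id47) recv 44: drop; pos2(id38) recv 47: fwd; pos3(id45) recv 38: drop; pos4(id77) recv 45: drop; pos5(id55) recv 77: fwd; pos0(id44) recv 55: fwd
Round 2: pos3(id45) recv 47: fwd; pos0(id44) recv 77: fwd; pos1(id47) recv 55: fwd
Round 3: pos4(id77) recv 47: drop; pos1(id47) recv 77: fwd; pos2(id38) recv 55: fwd
Round 4: pos2(id38) recv 77: fwd; pos3(id45) recv 55: fwd
Round 5: pos3(id45) recv 77: fwd; pos4(id77) recv 55: drop
Round 6: pos4(id77) recv 77: ELECTED
Message ID 47 originates at pos 1; dropped at pos 4 in round 3

Answer: 3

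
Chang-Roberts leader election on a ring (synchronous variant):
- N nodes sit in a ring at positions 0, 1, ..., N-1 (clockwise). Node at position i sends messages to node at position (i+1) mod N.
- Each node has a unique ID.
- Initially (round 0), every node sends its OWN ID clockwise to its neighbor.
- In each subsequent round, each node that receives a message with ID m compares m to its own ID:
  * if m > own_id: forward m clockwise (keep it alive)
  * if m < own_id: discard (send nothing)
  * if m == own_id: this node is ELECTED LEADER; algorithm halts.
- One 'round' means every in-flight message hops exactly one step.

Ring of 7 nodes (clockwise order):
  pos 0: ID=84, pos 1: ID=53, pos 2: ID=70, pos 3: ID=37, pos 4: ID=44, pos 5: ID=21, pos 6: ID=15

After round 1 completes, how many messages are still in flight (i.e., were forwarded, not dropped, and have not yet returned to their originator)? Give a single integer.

Answer: 4

Derivation:
Round 1: pos1(id53) recv 84: fwd; pos2(id70) recv 53: drop; pos3(id37) recv 70: fwd; pos4(id44) recv 37: drop; pos5(id21) recv 44: fwd; pos6(id15) recv 21: fwd; pos0(id84) recv 15: drop
After round 1: 4 messages still in flight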